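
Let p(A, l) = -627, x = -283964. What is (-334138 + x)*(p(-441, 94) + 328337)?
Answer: -202558206420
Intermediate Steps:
(-334138 + x)*(p(-441, 94) + 328337) = (-334138 - 283964)*(-627 + 328337) = -618102*327710 = -202558206420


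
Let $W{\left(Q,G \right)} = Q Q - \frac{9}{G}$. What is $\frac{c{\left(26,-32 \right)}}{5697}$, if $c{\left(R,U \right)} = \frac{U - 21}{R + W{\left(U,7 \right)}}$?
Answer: $- \frac{371}{41821677} \approx -8.871 \cdot 10^{-6}$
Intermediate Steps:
$W{\left(Q,G \right)} = Q^{2} - \frac{9}{G}$
$c{\left(R,U \right)} = \frac{-21 + U}{- \frac{9}{7} + R + U^{2}}$ ($c{\left(R,U \right)} = \frac{U - 21}{R + \left(U^{2} - \frac{9}{7}\right)} = \frac{-21 + U}{R + \left(U^{2} - \frac{9}{7}\right)} = \frac{-21 + U}{R + \left(- \frac{9}{7} + U^{2}\right)} = \frac{-21 + U}{- \frac{9}{7} + R + U^{2}}$)
$\frac{c{\left(26,-32 \right)}}{5697} = \frac{7 \frac{1}{-9 + 7 \cdot 26 + 7 \left(-32\right)^{2}} \left(-21 - 32\right)}{5697} = 7 \frac{1}{-9 + 182 + 7 \cdot 1024} \left(-53\right) \frac{1}{5697} = 7 \frac{1}{-9 + 182 + 7168} \left(-53\right) \frac{1}{5697} = 7 \cdot \frac{1}{7341} \left(-53\right) \frac{1}{5697} = \left(- \frac{371}{7341}\right) \frac{1}{5697} = - \frac{371}{41821677}$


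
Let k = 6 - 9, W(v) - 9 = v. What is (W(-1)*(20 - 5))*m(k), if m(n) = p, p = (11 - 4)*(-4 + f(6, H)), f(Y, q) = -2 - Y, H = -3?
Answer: -10080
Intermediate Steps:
W(v) = 9 + v
k = -3
p = -84 (p = (11 - 4)*(-4 + (-2 - 1*6)) = 7*(-4 + (-2 - 6)) = 7*(-4 - 8) = 7*(-12) = -84)
m(n) = -84
(W(-1)*(20 - 5))*m(k) = ((9 - 1)*(20 - 5))*(-84) = (8*15)*(-84) = 120*(-84) = -10080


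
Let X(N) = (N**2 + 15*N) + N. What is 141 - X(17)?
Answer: -420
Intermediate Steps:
X(N) = N**2 + 16*N
141 - X(17) = 141 - 17*(16 + 17) = 141 - 17*33 = 141 - 1*561 = 141 - 561 = -420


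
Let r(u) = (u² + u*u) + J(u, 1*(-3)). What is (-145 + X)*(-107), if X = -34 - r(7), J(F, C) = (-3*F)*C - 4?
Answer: 35952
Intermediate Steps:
J(F, C) = -4 - 3*C*F (J(F, C) = -3*C*F - 4 = -4 - 3*C*F)
r(u) = -4 + 2*u² + 9*u (r(u) = (u² + u*u) + (-4 - 3*1*(-3)*u) = (u² + u²) + (-4 - 3*(-3)*u) = 2*u² + (-4 + 9*u) = -4 + 2*u² + 9*u)
X = -191 (X = -34 - (-4 + 2*7² + 9*7) = -34 - (-4 + 2*49 + 63) = -34 - (-4 + 98 + 63) = -34 - 1*157 = -34 - 157 = -191)
(-145 + X)*(-107) = (-145 - 191)*(-107) = -336*(-107) = 35952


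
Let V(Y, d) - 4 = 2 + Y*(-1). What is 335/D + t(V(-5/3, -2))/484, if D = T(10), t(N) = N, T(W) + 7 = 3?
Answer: -60791/726 ≈ -83.734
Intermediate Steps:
V(Y, d) = 6 - Y (V(Y, d) = 4 + (2 + Y*(-1)) = 4 + (2 - Y) = 6 - Y)
T(W) = -4 (T(W) = -7 + 3 = -4)
D = -4
335/D + t(V(-5/3, -2))/484 = 335/(-4) + (6 - (-5)/3)/484 = 335*(-¼) + (6 - (-5)/3)*(1/484) = -335/4 + (6 - 1*(-5/3))*(1/484) = -335/4 + (6 + 5/3)*(1/484) = -335/4 + (23/3)*(1/484) = -335/4 + 23/1452 = -60791/726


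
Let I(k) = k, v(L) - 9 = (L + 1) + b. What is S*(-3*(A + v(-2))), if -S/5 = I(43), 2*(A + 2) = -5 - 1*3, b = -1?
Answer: 645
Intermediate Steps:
v(L) = 9 + L (v(L) = 9 + ((L + 1) - 1) = 9 + ((1 + L) - 1) = 9 + L)
A = -6 (A = -2 + (-5 - 1*3)/2 = -2 + (-5 - 3)/2 = -2 + (½)*(-8) = -2 - 4 = -6)
S = -215 (S = -5*43 = -215)
S*(-3*(A + v(-2))) = -(-645)*(-6 + (9 - 2)) = -(-645)*(-6 + 7) = -(-645) = -215*(-3) = 645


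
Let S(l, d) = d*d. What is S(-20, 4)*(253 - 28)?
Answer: 3600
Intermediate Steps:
S(l, d) = d²
S(-20, 4)*(253 - 28) = 4²*(253 - 28) = 16*225 = 3600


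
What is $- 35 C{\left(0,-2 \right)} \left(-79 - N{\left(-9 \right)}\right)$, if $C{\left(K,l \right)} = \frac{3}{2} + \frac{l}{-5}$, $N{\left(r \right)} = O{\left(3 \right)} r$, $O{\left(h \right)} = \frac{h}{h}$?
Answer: $4655$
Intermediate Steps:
$O{\left(h \right)} = 1$
$N{\left(r \right)} = r$ ($N{\left(r \right)} = 1 r = r$)
$C{\left(K,l \right)} = \frac{3}{2} - \frac{l}{5}$ ($C{\left(K,l \right)} = 3 \cdot \frac{1}{2} + l \left(- \frac{1}{5}\right) = \frac{3}{2} - \frac{l}{5}$)
$- 35 C{\left(0,-2 \right)} \left(-79 - N{\left(-9 \right)}\right) = - 35 \left(\frac{3}{2} - - \frac{2}{5}\right) \left(-79 - -9\right) = - 35 \left(\frac{3}{2} + \frac{2}{5}\right) \left(-79 + 9\right) = \left(-35\right) \frac{19}{10} \left(-70\right) = \left(- \frac{133}{2}\right) \left(-70\right) = 4655$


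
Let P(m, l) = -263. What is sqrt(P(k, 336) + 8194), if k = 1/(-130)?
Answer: sqrt(7931) ≈ 89.056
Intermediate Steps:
k = -1/130 ≈ -0.0076923
sqrt(P(k, 336) + 8194) = sqrt(-263 + 8194) = sqrt(7931)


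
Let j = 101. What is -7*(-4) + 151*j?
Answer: 15279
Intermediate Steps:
-7*(-4) + 151*j = -7*(-4) + 151*101 = 28 + 15251 = 15279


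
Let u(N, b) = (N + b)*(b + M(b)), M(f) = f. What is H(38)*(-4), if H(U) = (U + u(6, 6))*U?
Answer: -27664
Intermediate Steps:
u(N, b) = 2*b*(N + b) (u(N, b) = (N + b)*(b + b) = (N + b)*(2*b) = 2*b*(N + b))
H(U) = U*(144 + U) (H(U) = (U + 2*6*(6 + 6))*U = (U + 2*6*12)*U = (U + 144)*U = (144 + U)*U = U*(144 + U))
H(38)*(-4) = (38*(144 + 38))*(-4) = (38*182)*(-4) = 6916*(-4) = -27664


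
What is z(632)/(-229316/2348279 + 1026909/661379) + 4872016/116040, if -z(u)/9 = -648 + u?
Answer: 4620221267687190214/32778457786545735 ≈ 140.95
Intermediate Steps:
z(u) = 5832 - 9*u (z(u) = -9*(-648 + u) = 5832 - 9*u)
z(632)/(-229316/2348279 + 1026909/661379) + 4872016/116040 = (5832 - 9*632)/(-229316/2348279 + 1026909/661379) + 4872016/116040 = (5832 - 5688)/(-229316*1/2348279 + 1026909*(1/661379)) + 4872016*(1/116040) = 144/(-229316/2348279 + 1026909/661379) + 609002/14505 = 144/(2259804052847/1553102416741) + 609002/14505 = 144*(1553102416741/2259804052847) + 609002/14505 = 223646748010704/2259804052847 + 609002/14505 = 4620221267687190214/32778457786545735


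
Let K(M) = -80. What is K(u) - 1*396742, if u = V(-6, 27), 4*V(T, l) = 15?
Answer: -396822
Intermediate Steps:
V(T, l) = 15/4 (V(T, l) = (¼)*15 = 15/4)
u = 15/4 ≈ 3.7500
K(u) - 1*396742 = -80 - 1*396742 = -80 - 396742 = -396822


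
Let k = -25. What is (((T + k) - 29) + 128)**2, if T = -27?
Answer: 2209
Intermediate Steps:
(((T + k) - 29) + 128)**2 = (((-27 - 25) - 29) + 128)**2 = ((-52 - 29) + 128)**2 = (-81 + 128)**2 = 47**2 = 2209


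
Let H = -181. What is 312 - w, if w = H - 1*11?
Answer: 504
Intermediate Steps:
w = -192 (w = -181 - 1*11 = -181 - 11 = -192)
312 - w = 312 - 1*(-192) = 312 + 192 = 504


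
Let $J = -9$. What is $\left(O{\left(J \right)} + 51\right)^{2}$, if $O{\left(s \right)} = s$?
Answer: $1764$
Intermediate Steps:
$\left(O{\left(J \right)} + 51\right)^{2} = \left(-9 + 51\right)^{2} = 42^{2} = 1764$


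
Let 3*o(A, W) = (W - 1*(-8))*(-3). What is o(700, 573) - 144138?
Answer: -144719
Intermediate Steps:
o(A, W) = -8 - W (o(A, W) = ((W - 1*(-8))*(-3))/3 = ((W + 8)*(-3))/3 = ((8 + W)*(-3))/3 = (-24 - 3*W)/3 = -8 - W)
o(700, 573) - 144138 = (-8 - 1*573) - 144138 = (-8 - 573) - 144138 = -581 - 144138 = -144719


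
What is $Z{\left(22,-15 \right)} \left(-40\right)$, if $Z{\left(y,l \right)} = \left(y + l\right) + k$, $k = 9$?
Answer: $-640$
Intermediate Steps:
$Z{\left(y,l \right)} = 9 + l + y$ ($Z{\left(y,l \right)} = \left(y + l\right) + 9 = \left(l + y\right) + 9 = 9 + l + y$)
$Z{\left(22,-15 \right)} \left(-40\right) = \left(9 - 15 + 22\right) \left(-40\right) = 16 \left(-40\right) = -640$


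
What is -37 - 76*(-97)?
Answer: 7335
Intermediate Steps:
-37 - 76*(-97) = -37 + 7372 = 7335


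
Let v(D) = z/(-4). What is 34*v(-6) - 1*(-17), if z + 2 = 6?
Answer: -17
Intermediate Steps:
z = 4 (z = -2 + 6 = 4)
v(D) = -1 (v(D) = 4/(-4) = 4*(-¼) = -1)
34*v(-6) - 1*(-17) = 34*(-1) - 1*(-17) = -34 + 17 = -17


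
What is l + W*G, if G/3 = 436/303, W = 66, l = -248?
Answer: 3728/101 ≈ 36.911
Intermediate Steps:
G = 436/101 (G = 3*(436/303) = 436/101 ≈ 4.3168)
l + W*G = -248 + 66*(436/101) = -248 + 28776/101 = 3728/101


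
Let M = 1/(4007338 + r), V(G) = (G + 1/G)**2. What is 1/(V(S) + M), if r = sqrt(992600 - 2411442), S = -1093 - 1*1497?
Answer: 65505683411911681219715709195900/439418805906837684207243951552997108339 + 608089265000*I*sqrt(1418842)/439418805906837684207243951552997108339 ≈ 1.4907e-7 + 1.6484e-24*I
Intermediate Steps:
S = -2590 (S = -1093 - 1497 = -2590)
r = I*sqrt(1418842) (r = sqrt(-1418842) = I*sqrt(1418842) ≈ 1191.2*I)
M = 1/(4007338 + I*sqrt(1418842)) ≈ 2.4954e-7 - 7.42e-11*I
1/(V(S) + M) = 1/((1 + (-2590)**2)**2/(-2590)**2 + (2003669/8029379632543 - I*sqrt(1418842)/16058759265086)) = 1/((1 + 6708100)**2/6708100 + (2003669/8029379632543 - I*sqrt(1418842)/16058759265086)) = 1/((1/6708100)*6708101**2 + (2003669/8029379632543 - I*sqrt(1418842)/16058759265086)) = 1/((1/6708100)*44998619026201 + (2003669/8029379632543 - I*sqrt(1418842)/16058759265086)) = 1/(44998619026201/6708100 + (2003669/8029379632543 - I*sqrt(1418842)/16058759265086)) = 1/(9765162029771720937331839/1455726527380045900 - I*sqrt(1418842)/16058759265086)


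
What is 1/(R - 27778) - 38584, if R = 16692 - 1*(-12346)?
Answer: -48615839/1260 ≈ -38584.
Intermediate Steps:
R = 29038 (R = 16692 + 12346 = 29038)
1/(R - 27778) - 38584 = 1/(29038 - 27778) - 38584 = 1/1260 - 38584 = -48615839/1260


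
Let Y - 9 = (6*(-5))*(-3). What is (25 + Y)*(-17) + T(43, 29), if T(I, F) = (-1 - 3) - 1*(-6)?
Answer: -2106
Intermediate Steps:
Y = 99 (Y = 9 + (6*(-5))*(-3) = 9 - 30*(-3) = 9 + 90 = 99)
T(I, F) = 2 (T(I, F) = -4 + 6 = 2)
(25 + Y)*(-17) + T(43, 29) = (25 + 99)*(-17) + 2 = 124*(-17) + 2 = -2108 + 2 = -2106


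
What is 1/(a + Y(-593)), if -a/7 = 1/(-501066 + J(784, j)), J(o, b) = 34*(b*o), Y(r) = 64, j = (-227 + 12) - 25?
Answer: 6898506/441504391 ≈ 0.015625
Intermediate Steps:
j = -240 (j = -215 - 25 = -240)
J(o, b) = 34*b*o
a = 7/6898506 (a = -7/(-501066 + 34*(-240)*784) = -7/(-501066 - 6397440) = -7/(-6898506) = -7*(-1/6898506) = 7/6898506 ≈ 1.0147e-6)
1/(a + Y(-593)) = 1/(7/6898506 + 64) = 1/(441504391/6898506) = 6898506/441504391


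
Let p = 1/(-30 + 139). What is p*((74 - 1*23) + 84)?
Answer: 135/109 ≈ 1.2385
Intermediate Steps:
p = 1/109 ≈ 0.0091743
p*((74 - 1*23) + 84) = ((74 - 1*23) + 84)/109 = ((74 - 23) + 84)/109 = (51 + 84)/109 = (1/109)*135 = 135/109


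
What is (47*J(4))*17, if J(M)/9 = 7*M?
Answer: 201348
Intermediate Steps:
J(M) = 63*M (J(M) = 9*(7*M) = 63*M)
(47*J(4))*17 = (47*(63*4))*17 = (47*252)*17 = 11844*17 = 201348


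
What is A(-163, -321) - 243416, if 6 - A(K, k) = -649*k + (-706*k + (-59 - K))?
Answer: -678469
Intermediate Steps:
A(K, k) = 65 + K + 1355*k (A(K, k) = 6 - (-649*k + (-706*k + (-59 - K))) = 6 - (-649*k + (-59 - K - 706*k)) = 6 - (-59 - K - 1355*k) = 6 + (59 + K + 1355*k) = 65 + K + 1355*k)
A(-163, -321) - 243416 = (65 - 163 + 1355*(-321)) - 243416 = (65 - 163 - 434955) - 243416 = -435053 - 243416 = -678469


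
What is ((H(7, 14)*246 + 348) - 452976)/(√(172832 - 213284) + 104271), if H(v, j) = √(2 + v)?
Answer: -15706340730/3624160631 + 301260*I*√10113/3624160631 ≈ -4.3338 + 0.0083594*I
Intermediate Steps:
((H(7, 14)*246 + 348) - 452976)/(√(172832 - 213284) + 104271) = ((√(2 + 7)*246 + 348) - 452976)/(√(172832 - 213284) + 104271) = ((√9*246 + 348) - 452976)/(√(-40452) + 104271) = ((3*246 + 348) - 452976)/(2*I*√10113 + 104271) = ((738 + 348) - 452976)/(104271 + 2*I*√10113) = (1086 - 452976)/(104271 + 2*I*√10113) = -451890/(104271 + 2*I*√10113)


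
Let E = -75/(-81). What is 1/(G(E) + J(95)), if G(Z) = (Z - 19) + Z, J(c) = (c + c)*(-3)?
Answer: -27/15853 ≈ -0.0017031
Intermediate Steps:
J(c) = -6*c (J(c) = (2*c)*(-3) = -6*c)
E = 25/27 (E = -75*(-1/81) = 25/27 ≈ 0.92593)
G(Z) = -19 + 2*Z (G(Z) = (-19 + Z) + Z = -19 + 2*Z)
1/(G(E) + J(95)) = 1/((-19 + 2*(25/27)) - 6*95) = 1/((-19 + 50/27) - 570) = 1/(-463/27 - 570) = 1/(-15853/27) = -27/15853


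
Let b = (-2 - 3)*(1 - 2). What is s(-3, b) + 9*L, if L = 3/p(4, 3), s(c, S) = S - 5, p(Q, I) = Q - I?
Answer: 27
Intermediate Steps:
b = 5 (b = -5*(-1) = 5)
s(c, S) = -5 + S
L = 3 (L = 3/(4 - 1*3) = 3/(4 - 3) = 3/1 = 3*1 = 3)
s(-3, b) + 9*L = (-5 + 5) + 9*3 = 0 + 27 = 27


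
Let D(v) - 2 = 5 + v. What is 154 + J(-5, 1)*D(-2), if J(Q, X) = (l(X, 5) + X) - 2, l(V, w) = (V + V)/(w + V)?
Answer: 452/3 ≈ 150.67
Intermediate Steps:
l(V, w) = 2*V/(V + w) (l(V, w) = (2*V)/(V + w) = 2*V/(V + w))
J(Q, X) = -2 + X + 2*X/(5 + X) (J(Q, X) = (2*X/(X + 5) + X) - 2 = (2*X/(5 + X) + X) - 2 = (X + 2*X/(5 + X)) - 2 = -2 + X + 2*X/(5 + X))
D(v) = 7 + v (D(v) = 2 + (5 + v) = 7 + v)
154 + J(-5, 1)*D(-2) = 154 + ((-10 + 1**2 + 5*1)/(5 + 1))*(7 - 2) = 154 + ((-10 + 1 + 5)/6)*5 = 154 + ((1/6)*(-4))*5 = 154 - 2/3*5 = 154 - 10/3 = 452/3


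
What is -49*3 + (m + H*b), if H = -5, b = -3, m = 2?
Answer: -130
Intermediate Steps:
-49*3 + (m + H*b) = -49*3 + (2 - 5*(-3)) = -147 + (2 + 15) = -147 + 17 = -130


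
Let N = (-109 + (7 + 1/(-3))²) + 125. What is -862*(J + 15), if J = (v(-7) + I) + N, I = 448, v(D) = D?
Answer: -4006576/9 ≈ -4.4518e+5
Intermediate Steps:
N = 544/9 (N = (-109 + (7 - ⅓)²) + 125 = (-109 + (20/3)²) + 125 = (-109 + 400/9) + 125 = -581/9 + 125 = 544/9 ≈ 60.444)
J = 4513/9 (J = (-7 + 448) + 544/9 = 441 + 544/9 = 4513/9 ≈ 501.44)
-862*(J + 15) = -862*(4513/9 + 15) = -862*4648/9 = -4006576/9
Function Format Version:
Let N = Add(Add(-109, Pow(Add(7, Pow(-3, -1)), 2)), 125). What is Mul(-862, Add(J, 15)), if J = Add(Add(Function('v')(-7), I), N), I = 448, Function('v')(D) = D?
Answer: Rational(-4006576, 9) ≈ -4.4518e+5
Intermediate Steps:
N = Rational(544, 9) (N = Add(Add(-109, Pow(Add(7, Rational(-1, 3)), 2)), 125) = Add(Add(-109, Pow(Rational(20, 3), 2)), 125) = Add(Add(-109, Rational(400, 9)), 125) = Add(Rational(-581, 9), 125) = Rational(544, 9) ≈ 60.444)
J = Rational(4513, 9) (J = Add(Add(-7, 448), Rational(544, 9)) = Add(441, Rational(544, 9)) = Rational(4513, 9) ≈ 501.44)
Mul(-862, Add(J, 15)) = Mul(-862, Add(Rational(4513, 9), 15)) = Mul(-862, Rational(4648, 9)) = Rational(-4006576, 9)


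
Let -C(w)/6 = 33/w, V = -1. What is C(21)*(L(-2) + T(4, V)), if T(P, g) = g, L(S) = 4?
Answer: -198/7 ≈ -28.286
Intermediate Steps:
C(w) = -198/w
C(21)*(L(-2) + T(4, V)) = (-198/21)*(4 - 1) = -198*1/21*3 = -66/7*3 = -198/7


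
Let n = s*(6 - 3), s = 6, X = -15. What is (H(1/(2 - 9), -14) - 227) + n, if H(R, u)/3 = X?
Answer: -254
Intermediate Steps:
H(R, u) = -45 (H(R, u) = 3*(-15) = -45)
n = 18 (n = 6*(6 - 3) = 6*3 = 18)
(H(1/(2 - 9), -14) - 227) + n = (-45 - 227) + 18 = -272 + 18 = -254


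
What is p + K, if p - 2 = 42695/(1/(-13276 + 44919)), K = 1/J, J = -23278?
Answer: 31448528813585/23278 ≈ 1.3510e+9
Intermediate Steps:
K = -1/23278 (K = 1/(-23278) = -1/23278 ≈ -4.2959e-5)
p = 1350997887 (p = 2 + 42695/(1/(-13276 + 44919)) = 2 + 42695/(1/31643) = 2 + 42695*31643 = 2 + 1350997885 = 1350997887)
p + K = 1350997887 - 1/23278 = 31448528813585/23278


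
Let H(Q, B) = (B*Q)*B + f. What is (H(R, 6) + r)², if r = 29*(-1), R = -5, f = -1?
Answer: 44100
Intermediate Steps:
H(Q, B) = -1 + Q*B² (H(Q, B) = (B*Q)*B - 1 = Q*B² - 1 = -1 + Q*B²)
r = -29
(H(R, 6) + r)² = ((-1 - 5*6²) - 29)² = ((-1 - 5*36) - 29)² = ((-1 - 180) - 29)² = (-181 - 29)² = (-210)² = 44100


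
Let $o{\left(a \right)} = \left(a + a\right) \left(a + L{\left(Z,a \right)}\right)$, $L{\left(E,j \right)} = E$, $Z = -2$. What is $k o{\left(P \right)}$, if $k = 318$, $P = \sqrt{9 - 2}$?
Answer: $4452 - 1272 \sqrt{7} \approx 1086.6$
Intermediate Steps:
$P = \sqrt{7} \approx 2.6458$
$o{\left(a \right)} = 2 a \left(-2 + a\right)$ ($o{\left(a \right)} = \left(a + a\right) \left(a - 2\right) = 2 a \left(-2 + a\right)$)
$k o{\left(P \right)} = 318 \cdot 2 \sqrt{7} \left(-2 + \sqrt{7}\right) = 636 \sqrt{7} \left(-2 + \sqrt{7}\right)$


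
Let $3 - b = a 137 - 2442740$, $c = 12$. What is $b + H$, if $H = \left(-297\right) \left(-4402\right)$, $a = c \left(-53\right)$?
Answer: $3837269$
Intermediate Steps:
$a = -636$ ($a = 12 \left(-53\right) = -636$)
$H = 1307394$
$b = 2529875$ ($b = 3 - \left(\left(-636\right) 137 - 2442740\right) = 3 - \left(-87132 - 2442740\right) = 3 - -2529872 = 3 + 2529872 = 2529875$)
$b + H = 2529875 + 1307394 = 3837269$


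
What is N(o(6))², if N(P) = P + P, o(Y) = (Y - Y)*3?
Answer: 0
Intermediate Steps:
o(Y) = 0 (o(Y) = 0*3 = 0)
N(P) = 2*P
N(o(6))² = (2*0)² = 0² = 0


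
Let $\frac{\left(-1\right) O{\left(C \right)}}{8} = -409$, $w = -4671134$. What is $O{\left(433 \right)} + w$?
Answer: $-4667862$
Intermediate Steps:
$O{\left(C \right)} = 3272$ ($O{\left(C \right)} = \left(-8\right) \left(-409\right) = 3272$)
$O{\left(433 \right)} + w = 3272 - 4671134 = -4667862$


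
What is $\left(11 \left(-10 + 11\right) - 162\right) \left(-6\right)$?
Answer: $906$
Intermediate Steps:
$\left(11 \left(-10 + 11\right) - 162\right) \left(-6\right) = \left(11 \cdot 1 - 162\right) \left(-6\right) = \left(11 - 162\right) \left(-6\right) = \left(-151\right) \left(-6\right) = 906$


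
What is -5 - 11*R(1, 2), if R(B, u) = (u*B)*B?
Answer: -27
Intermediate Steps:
R(B, u) = u*B² (R(B, u) = (B*u)*B = u*B²)
-5 - 11*R(1, 2) = -5 - 22*1² = -5 - 22 = -27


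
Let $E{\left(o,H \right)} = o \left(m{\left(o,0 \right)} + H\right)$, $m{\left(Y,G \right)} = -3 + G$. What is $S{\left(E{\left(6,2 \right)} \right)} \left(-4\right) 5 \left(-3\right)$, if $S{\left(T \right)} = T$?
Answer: $-360$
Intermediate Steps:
$E{\left(o,H \right)} = o \left(-3 + H\right)$ ($E{\left(o,H \right)} = o \left(\left(-3 + 0\right) + H\right) = o \left(-3 + H\right)$)
$S{\left(E{\left(6,2 \right)} \right)} \left(-4\right) 5 \left(-3\right) = 6 \left(-3 + 2\right) \left(-4\right) 5 \left(-3\right) = 6 \left(-1\right) \left(-4\right) \left(-15\right) = \left(-6\right) \left(-4\right) \left(-15\right) = 24 \left(-15\right) = -360$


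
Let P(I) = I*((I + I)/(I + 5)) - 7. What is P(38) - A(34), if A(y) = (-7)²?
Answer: 480/43 ≈ 11.163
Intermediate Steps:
A(y) = 49
P(I) = -7 + 2*I²/(5 + I) (P(I) = I*((2*I)/(5 + I)) - 7 = I*(2*I/(5 + I)) - 7 = 2*I²/(5 + I) - 7 = -7 + 2*I²/(5 + I))
P(38) - A(34) = (-35 - 7*38 + 2*38²)/(5 + 38) - 1*49 = (-35 - 266 + 2*1444)/43 - 49 = (-35 - 266 + 2888)/43 - 49 = (1/43)*2587 - 49 = 2587/43 - 49 = 480/43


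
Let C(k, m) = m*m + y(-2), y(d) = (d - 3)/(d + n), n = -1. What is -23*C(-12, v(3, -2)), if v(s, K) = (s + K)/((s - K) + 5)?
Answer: -11569/300 ≈ -38.563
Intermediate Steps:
y(d) = (-3 + d)/(-1 + d) (y(d) = (d - 3)/(d - 1) = (-3 + d)/(-1 + d))
v(s, K) = (K + s)/(5 + s - K)
C(k, m) = 5/3 + m² (C(k, m) = m*m + (-3 - 2)/(-1 - 2) = m² - 5/(-3) = m² - ⅓*(-5) = m² + 5/3 = 5/3 + m²)
-23*C(-12, v(3, -2)) = -23*(5/3 + ((-2 + 3)/(5 + 3 - 1*(-2)))²) = -23*(5/3 + (1/(5 + 3 + 2))²) = -23*(5/3 + (1/10)²) = -23*(5/3 + ((⅒)*1)²) = -23*(5/3 + (⅒)²) = -23*(5/3 + 1/100) = -23*503/300 = -11569/300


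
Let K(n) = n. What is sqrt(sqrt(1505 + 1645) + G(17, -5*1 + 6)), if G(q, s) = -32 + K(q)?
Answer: sqrt(-15 + 15*sqrt(14)) ≈ 6.4129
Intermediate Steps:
G(q, s) = -32 + q
sqrt(sqrt(1505 + 1645) + G(17, -5*1 + 6)) = sqrt(sqrt(1505 + 1645) + (-32 + 17)) = sqrt(sqrt(3150) - 15) = sqrt(15*sqrt(14) - 15) = sqrt(-15 + 15*sqrt(14))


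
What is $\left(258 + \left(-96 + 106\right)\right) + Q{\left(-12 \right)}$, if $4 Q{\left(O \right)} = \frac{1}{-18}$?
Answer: $\frac{19295}{72} \approx 267.99$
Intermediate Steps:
$Q{\left(O \right)} = - \frac{1}{72}$ ($Q{\left(O \right)} = \frac{1}{4 \left(-18\right)} = \frac{1}{4} \left(- \frac{1}{18}\right) = - \frac{1}{72}$)
$\left(258 + \left(-96 + 106\right)\right) + Q{\left(-12 \right)} = \left(258 + \left(-96 + 106\right)\right) - \frac{1}{72} = \left(258 + 10\right) - \frac{1}{72} = 268 - \frac{1}{72} = \frac{19295}{72}$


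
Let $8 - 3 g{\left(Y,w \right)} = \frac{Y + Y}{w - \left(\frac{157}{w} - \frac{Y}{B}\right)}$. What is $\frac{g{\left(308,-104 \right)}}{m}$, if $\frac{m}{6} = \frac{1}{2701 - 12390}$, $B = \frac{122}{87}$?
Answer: $- \frac{897395180}{608067} \approx -1475.8$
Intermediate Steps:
$B = \frac{122}{87}$ ($B = 122 \cdot \frac{1}{87} = \frac{122}{87} \approx 1.4023$)
$g{\left(Y,w \right)} = \frac{8}{3} - \frac{2 Y}{3 \left(w - \frac{157}{w} + \frac{87 Y}{122}\right)}$ ($g{\left(Y,w \right)} = \frac{8}{3} - \frac{\left(Y + Y\right) \frac{1}{w + \left(\frac{Y}{\frac{122}{87}} - \frac{157}{w}\right)}}{3} = \frac{8}{3} - \frac{2 Y \frac{1}{w + \left(Y \frac{87}{122} - \frac{157}{w}\right)}}{3} = \frac{8}{3} - \frac{2 Y \frac{1}{w + \left(\frac{87 Y}{122} - \frac{157}{w}\right)}}{3} = \frac{8}{3} - \frac{2 Y \frac{1}{w + \left(- \frac{157}{w} + \frac{87 Y}{122}\right)}}{3} = \frac{8}{3} - \frac{2 Y \frac{1}{w - \frac{157}{w} + \frac{87 Y}{122}}}{3} = \frac{8}{3} - \frac{2 Y}{3 \left(w - \frac{157}{w} + \frac{87 Y}{122}\right)}$)
$m = - \frac{6}{9689}$ ($m = \frac{6}{2701 - 12390} = \frac{6}{-9689} = 6 \left(- \frac{1}{9689}\right) = - \frac{6}{9689} \approx -0.00061926$)
$\frac{g{\left(308,-104 \right)}}{m} = \frac{\frac{4}{3} \frac{1}{-19154 + 122 \left(-104\right)^{2} + 87 \cdot 308 \left(-104\right)} \left(-38308 + 244 \left(-104\right)^{2} + 113 \cdot 308 \left(-104\right)\right)}{- \frac{6}{9689}} = \frac{4 \left(-38308 + 244 \cdot 10816 - 3619616\right)}{3 \left(-19154 + 122 \cdot 10816 - 2786784\right)} \left(- \frac{9689}{6}\right) = \frac{4 \left(-38308 + 2639104 - 3619616\right)}{3 \left(-19154 + 1319552 - 2786784\right)} \left(- \frac{9689}{6}\right) = \frac{4}{3} \frac{1}{-1486386} \left(-1018820\right) \left(- \frac{9689}{6}\right) = \frac{4}{3} \left(- \frac{1}{1486386}\right) \left(-1018820\right) \left(- \frac{9689}{6}\right) = \frac{185240}{202689} \left(- \frac{9689}{6}\right) = - \frac{897395180}{608067}$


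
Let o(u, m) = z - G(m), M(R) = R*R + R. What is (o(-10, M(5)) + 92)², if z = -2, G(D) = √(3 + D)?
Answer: (90 - √33)² ≈ 7099.0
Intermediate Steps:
M(R) = R + R² (M(R) = R² + R = R + R²)
o(u, m) = -2 - √(3 + m)
(o(-10, M(5)) + 92)² = ((-2 - √(3 + 5*(1 + 5))) + 92)² = ((-2 - √(3 + 5*6)) + 92)² = ((-2 - √(3 + 30)) + 92)² = ((-2 - √33) + 92)² = (90 - √33)²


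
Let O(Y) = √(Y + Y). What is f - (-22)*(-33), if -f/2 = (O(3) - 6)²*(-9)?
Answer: 30 - 216*√6 ≈ -499.09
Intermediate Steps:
O(Y) = √2*√Y (O(Y) = √(2*Y) = √2*√Y)
f = 18*(-6 + √6)² (f = -2*(√2*√3 - 6)²*(-9) = -2*(√6 - 6)²*(-9) = -2*(-6 + √6)²*(-9) = -(-18)*(-6 + √6)² = 18*(-6 + √6)² ≈ 226.91)
f - (-22)*(-33) = (756 - 216*√6) - (-22)*(-33) = (756 - 216*√6) - 1*726 = (756 - 216*√6) - 726 = 30 - 216*√6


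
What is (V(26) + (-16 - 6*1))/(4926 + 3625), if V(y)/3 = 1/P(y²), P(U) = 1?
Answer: -19/8551 ≈ -0.0022220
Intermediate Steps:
V(y) = 3 (V(y) = 3/1 = 3*1 = 3)
(V(26) + (-16 - 6*1))/(4926 + 3625) = (3 + (-16 - 6*1))/(4926 + 3625) = (3 + (-16 - 6))/8551 = (3 - 22)*(1/8551) = -19*1/8551 = -19/8551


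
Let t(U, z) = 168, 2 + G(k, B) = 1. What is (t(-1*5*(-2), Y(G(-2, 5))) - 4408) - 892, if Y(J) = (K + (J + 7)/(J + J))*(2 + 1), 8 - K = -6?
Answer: -5132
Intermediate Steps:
G(k, B) = -1 (G(k, B) = -2 + 1 = -1)
K = 14 (K = 8 - 1*(-6) = 8 + 6 = 14)
Y(J) = 42 + 3*(7 + J)/(2*J) (Y(J) = (14 + (J + 7)/(J + J))*(2 + 1) = (14 + (7 + J)/((2*J)))*3 = (14 + (7 + J)*(1/(2*J)))*3 = (14 + (7 + J)/(2*J))*3 = 42 + 3*(7 + J)/(2*J))
(t(-1*5*(-2), Y(G(-2, 5))) - 4408) - 892 = (168 - 4408) - 892 = -4240 - 892 = -5132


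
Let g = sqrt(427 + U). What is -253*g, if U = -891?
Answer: -1012*I*sqrt(29) ≈ -5449.8*I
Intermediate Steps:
g = 4*I*sqrt(29) (g = sqrt(427 - 891) = sqrt(-464) = 4*I*sqrt(29) ≈ 21.541*I)
-253*g = -1012*I*sqrt(29)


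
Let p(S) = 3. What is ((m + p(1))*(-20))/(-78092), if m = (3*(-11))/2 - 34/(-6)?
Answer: -235/117138 ≈ -0.0020062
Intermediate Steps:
m = -65/6 (m = -33*1/2 - 34*(-1/6) = -33/2 + 17/3 = -65/6 ≈ -10.833)
((m + p(1))*(-20))/(-78092) = ((-65/6 + 3)*(-20))/(-78092) = -47/6*(-20)*(-1/78092) = (470/3)*(-1/78092) = -235/117138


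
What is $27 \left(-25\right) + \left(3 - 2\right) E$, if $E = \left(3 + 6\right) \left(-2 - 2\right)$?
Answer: $-711$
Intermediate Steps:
$E = -36$ ($E = 9 \left(-4\right) = -36$)
$27 \left(-25\right) + \left(3 - 2\right) E = 27 \left(-25\right) + \left(3 - 2\right) \left(-36\right) = -675 + 1 \left(-36\right) = -675 - 36 = -711$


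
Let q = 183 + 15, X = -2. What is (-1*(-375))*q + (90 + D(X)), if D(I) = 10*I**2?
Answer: 74380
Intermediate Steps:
q = 198
(-1*(-375))*q + (90 + D(X)) = -1*(-375)*198 + (90 + 10*(-2)**2) = 375*198 + (90 + 10*4) = 74250 + (90 + 40) = 74250 + 130 = 74380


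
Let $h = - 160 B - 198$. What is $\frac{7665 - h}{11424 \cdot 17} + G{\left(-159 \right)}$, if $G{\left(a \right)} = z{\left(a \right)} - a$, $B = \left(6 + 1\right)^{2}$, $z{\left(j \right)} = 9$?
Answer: $\frac{32642647}{194208} \approx 168.08$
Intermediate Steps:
$B = 49$ ($B = 7^{2} = 49$)
$h = -8038$ ($h = \left(-160\right) 49 - 198 = -7840 - 198 = -8038$)
$G{\left(a \right)} = 9 - a$
$\frac{7665 - h}{11424 \cdot 17} + G{\left(-159 \right)} = \frac{7665 - -8038}{11424 \cdot 17} + \left(9 - -159\right) = \frac{7665 + 8038}{194208} + \left(9 + 159\right) = 15703 \cdot \frac{1}{194208} + 168 = \frac{15703}{194208} + 168 = \frac{32642647}{194208}$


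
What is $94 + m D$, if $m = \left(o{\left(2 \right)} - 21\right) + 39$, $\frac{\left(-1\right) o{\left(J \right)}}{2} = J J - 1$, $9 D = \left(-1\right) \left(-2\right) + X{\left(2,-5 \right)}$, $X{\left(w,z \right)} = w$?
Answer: $\frac{298}{3} \approx 99.333$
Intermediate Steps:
$D = \frac{4}{9}$ ($D = \frac{\left(-1\right) \left(-2\right) + 2}{9} = \frac{2 + 2}{9} = \frac{1}{9} \cdot 4 = \frac{4}{9} \approx 0.44444$)
$o{\left(J \right)} = 2 - 2 J^{2}$ ($o{\left(J \right)} = - 2 \left(J J - 1\right) = - 2 \left(J^{2} - 1\right) = - 2 \left(-1 + J^{2}\right) = 2 - 2 J^{2}$)
$m = 12$ ($m = \left(\left(2 - 2 \cdot 2^{2}\right) - 21\right) + 39 = \left(\left(2 - 8\right) - 21\right) + 39 = \left(-6 - 21\right) + 39 = -27 + 39 = 12$)
$94 + m D = 94 + 12 \cdot \frac{4}{9} = 94 + \frac{16}{3} = \frac{298}{3}$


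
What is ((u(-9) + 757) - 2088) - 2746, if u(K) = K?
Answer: -4086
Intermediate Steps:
((u(-9) + 757) - 2088) - 2746 = ((-9 + 757) - 2088) - 2746 = (748 - 2088) - 2746 = -1340 - 2746 = -4086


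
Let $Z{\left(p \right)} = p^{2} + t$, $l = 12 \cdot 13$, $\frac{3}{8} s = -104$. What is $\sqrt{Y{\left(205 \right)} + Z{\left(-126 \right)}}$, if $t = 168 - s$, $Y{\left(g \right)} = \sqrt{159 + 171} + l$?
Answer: $\frac{\sqrt{148296 + 9 \sqrt{330}}}{3} \approx 128.43$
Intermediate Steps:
$s = - \frac{832}{3}$ ($s = \frac{8}{3} \left(-104\right) = - \frac{832}{3} \approx -277.33$)
$l = 156$
$Y{\left(g \right)} = 156 + \sqrt{330}$ ($Y{\left(g \right)} = \sqrt{159 + 171} + 156 = \sqrt{330} + 156 = 156 + \sqrt{330}$)
$t = \frac{1336}{3}$ ($t = 168 - - \frac{832}{3} = 168 + \frac{832}{3} = \frac{1336}{3} \approx 445.33$)
$Z{\left(p \right)} = \frac{1336}{3} + p^{2}$ ($Z{\left(p \right)} = p^{2} + \frac{1336}{3} = \frac{1336}{3} + p^{2}$)
$\sqrt{Y{\left(205 \right)} + Z{\left(-126 \right)}} = \sqrt{\left(156 + \sqrt{330}\right) + \left(\frac{1336}{3} + \left(-126\right)^{2}\right)} = \sqrt{\left(156 + \sqrt{330}\right) + \left(\frac{1336}{3} + 15876\right)} = \sqrt{\left(156 + \sqrt{330}\right) + \frac{48964}{3}} = \sqrt{\frac{49432}{3} + \sqrt{330}}$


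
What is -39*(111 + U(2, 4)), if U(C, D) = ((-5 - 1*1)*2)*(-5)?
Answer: -6669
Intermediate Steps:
U(C, D) = 60 (U(C, D) = ((-5 - 1)*2)*(-5) = -6*2*(-5) = -12*(-5) = 60)
-39*(111 + U(2, 4)) = -39*(111 + 60) = -39*171 = -6669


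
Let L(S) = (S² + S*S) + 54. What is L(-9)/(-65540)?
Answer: -54/16385 ≈ -0.0032957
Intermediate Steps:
L(S) = 54 + 2*S² (L(S) = (S² + S²) + 54 = 2*S² + 54 = 54 + 2*S²)
L(-9)/(-65540) = (54 + 2*(-9)²)/(-65540) = (54 + 2*81)*(-1/65540) = (54 + 162)*(-1/65540) = 216*(-1/65540) = -54/16385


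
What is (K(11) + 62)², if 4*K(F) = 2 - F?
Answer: 57121/16 ≈ 3570.1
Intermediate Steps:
K(F) = ½ - F/4 (K(F) = (2 - F)/4 = ½ - F/4)
(K(11) + 62)² = ((½ - ¼*11) + 62)² = ((½ - 11/4) + 62)² = (-9/4 + 62)² = (239/4)² = 57121/16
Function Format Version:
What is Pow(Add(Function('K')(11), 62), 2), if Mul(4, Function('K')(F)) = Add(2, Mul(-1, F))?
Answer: Rational(57121, 16) ≈ 3570.1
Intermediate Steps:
Function('K')(F) = Add(Rational(1, 2), Mul(Rational(-1, 4), F)) (Function('K')(F) = Mul(Rational(1, 4), Add(2, Mul(-1, F))) = Add(Rational(1, 2), Mul(Rational(-1, 4), F)))
Pow(Add(Function('K')(11), 62), 2) = Pow(Add(Add(Rational(1, 2), Mul(Rational(-1, 4), 11)), 62), 2) = Pow(Add(Add(Rational(1, 2), Rational(-11, 4)), 62), 2) = Pow(Add(Rational(-9, 4), 62), 2) = Pow(Rational(239, 4), 2) = Rational(57121, 16)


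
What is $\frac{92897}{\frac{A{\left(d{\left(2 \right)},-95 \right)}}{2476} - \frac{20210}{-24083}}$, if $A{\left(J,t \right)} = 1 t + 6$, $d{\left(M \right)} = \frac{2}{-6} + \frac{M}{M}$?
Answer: $\frac{5539402404676}{47896573} \approx 1.1565 \cdot 10^{5}$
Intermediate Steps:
$d{\left(M \right)} = \frac{2}{3}$ ($d{\left(M \right)} = 2 \left(- \frac{1}{6}\right) + 1 = - \frac{1}{3} + 1 = \frac{2}{3}$)
$A{\left(J,t \right)} = 6 + t$ ($A{\left(J,t \right)} = t + 6 = 6 + t$)
$\frac{92897}{\frac{A{\left(d{\left(2 \right)},-95 \right)}}{2476} - \frac{20210}{-24083}} = \frac{92897}{\frac{6 - 95}{2476} - \frac{20210}{-24083}} = \frac{92897}{\left(-89\right) \frac{1}{2476} - - \frac{20210}{24083}} = \frac{92897}{- \frac{89}{2476} + \frac{20210}{24083}} = \frac{92897}{\frac{47896573}{59629508}} = 92897 \cdot \frac{59629508}{47896573} = \frac{5539402404676}{47896573}$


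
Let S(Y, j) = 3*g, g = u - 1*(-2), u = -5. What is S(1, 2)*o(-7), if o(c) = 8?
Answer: -72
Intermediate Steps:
g = -3 (g = -5 - 1*(-2) = -5 + 2 = -3)
S(Y, j) = -9 (S(Y, j) = 3*(-3) = -9)
S(1, 2)*o(-7) = -9*8 = -72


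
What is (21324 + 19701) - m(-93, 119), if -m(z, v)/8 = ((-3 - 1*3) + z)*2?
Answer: 39441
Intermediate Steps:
m(z, v) = 96 - 16*z (m(z, v) = -8*((-3 - 1*3) + z)*2 = -8*((-3 - 3) + z)*2 = -8*(-6 + z)*2 = -8*(-12 + 2*z) = 96 - 16*z)
(21324 + 19701) - m(-93, 119) = (21324 + 19701) - (96 - 16*(-93)) = 41025 - (96 + 1488) = 41025 - 1*1584 = 41025 - 1584 = 39441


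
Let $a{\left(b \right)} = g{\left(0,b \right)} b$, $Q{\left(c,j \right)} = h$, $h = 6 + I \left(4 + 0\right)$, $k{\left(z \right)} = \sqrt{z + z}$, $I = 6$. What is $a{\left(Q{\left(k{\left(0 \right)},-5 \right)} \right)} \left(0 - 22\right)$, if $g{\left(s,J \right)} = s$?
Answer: $0$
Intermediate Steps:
$k{\left(z \right)} = \sqrt{2} \sqrt{z}$ ($k{\left(z \right)} = \sqrt{2 z} = \sqrt{2} \sqrt{z}$)
$h = 30$ ($h = 6 + 6 \left(4 + 0\right) = 6 + 6 \cdot 4 = 6 + 24 = 30$)
$Q{\left(c,j \right)} = 30$
$a{\left(b \right)} = 0$ ($a{\left(b \right)} = 0 b = 0$)
$a{\left(Q{\left(k{\left(0 \right)},-5 \right)} \right)} \left(0 - 22\right) = 0 \left(0 - 22\right) = 0 \left(-22\right) = 0$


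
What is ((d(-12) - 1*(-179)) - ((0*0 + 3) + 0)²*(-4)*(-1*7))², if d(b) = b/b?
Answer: 5184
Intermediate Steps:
d(b) = 1
((d(-12) - 1*(-179)) - ((0*0 + 3) + 0)²*(-4)*(-1*7))² = ((1 - 1*(-179)) - ((0*0 + 3) + 0)²*(-4)*(-1*7))² = ((1 + 179) - ((0 + 3) + 0)²*(-4)*(-7))² = (180 - (3 + 0)²*(-4)*(-7))² = (180 - 3²*(-4)*(-7))² = (180 - 9*(-4)*(-7))² = (180 - (-36)*(-7))² = (180 - 1*252)² = (180 - 252)² = (-72)² = 5184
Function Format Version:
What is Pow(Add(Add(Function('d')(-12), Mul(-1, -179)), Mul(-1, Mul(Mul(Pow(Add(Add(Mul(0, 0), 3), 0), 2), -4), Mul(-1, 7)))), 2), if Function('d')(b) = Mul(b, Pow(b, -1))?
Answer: 5184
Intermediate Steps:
Function('d')(b) = 1
Pow(Add(Add(Function('d')(-12), Mul(-1, -179)), Mul(-1, Mul(Mul(Pow(Add(Add(Mul(0, 0), 3), 0), 2), -4), Mul(-1, 7)))), 2) = Pow(Add(Add(1, Mul(-1, -179)), Mul(-1, Mul(Mul(Pow(Add(Add(Mul(0, 0), 3), 0), 2), -4), Mul(-1, 7)))), 2) = Pow(Add(Add(1, 179), Mul(-1, Mul(Mul(Pow(Add(Add(0, 3), 0), 2), -4), -7))), 2) = Pow(Add(180, Mul(-1, Mul(Mul(Pow(Add(3, 0), 2), -4), -7))), 2) = Pow(Add(180, Mul(-1, Mul(Mul(Pow(3, 2), -4), -7))), 2) = Pow(Add(180, Mul(-1, Mul(Mul(9, -4), -7))), 2) = Pow(Add(180, Mul(-1, Mul(-36, -7))), 2) = Pow(Add(180, Mul(-1, 252)), 2) = Pow(Add(180, -252), 2) = Pow(-72, 2) = 5184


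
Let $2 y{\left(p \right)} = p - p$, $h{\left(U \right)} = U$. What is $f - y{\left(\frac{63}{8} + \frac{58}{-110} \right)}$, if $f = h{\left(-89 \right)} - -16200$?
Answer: $16111$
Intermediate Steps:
$y{\left(p \right)} = 0$ ($y{\left(p \right)} = \frac{p - p}{2} = \frac{1}{2} \cdot 0 = 0$)
$f = 16111$ ($f = -89 - -16200 = -89 + 16200 = 16111$)
$f - y{\left(\frac{63}{8} + \frac{58}{-110} \right)} = 16111 - 0 = 16111 + 0 = 16111$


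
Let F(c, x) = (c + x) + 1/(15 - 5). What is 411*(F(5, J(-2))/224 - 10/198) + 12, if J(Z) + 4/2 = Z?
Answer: -498167/73920 ≈ -6.7393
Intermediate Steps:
J(Z) = -2 + Z
F(c, x) = 1/10 + c + x (F(c, x) = (c + x) + 1/10 = 1/10 + c + x)
411*(F(5, J(-2))/224 - 10/198) + 12 = 411*((1/10 + 5 + (-2 - 2))/224 - 10/198) + 12 = 411*((1/10 + 5 - 4)*(1/224) - 10*1/198) + 12 = 411*((11/10)*(1/224) - 5/99) + 12 = 411*(11/2240 - 5/99) + 12 = 411*(-10111/221760) + 12 = -1385207/73920 + 12 = -498167/73920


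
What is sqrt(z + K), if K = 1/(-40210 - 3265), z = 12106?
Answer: sqrt(915250218911)/8695 ≈ 110.03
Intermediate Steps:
K = -1/43475 (K = 1/(-43475) = -1/43475 ≈ -2.3002e-5)
sqrt(z + K) = sqrt(12106 - 1/43475) = sqrt(526308349/43475) = sqrt(915250218911)/8695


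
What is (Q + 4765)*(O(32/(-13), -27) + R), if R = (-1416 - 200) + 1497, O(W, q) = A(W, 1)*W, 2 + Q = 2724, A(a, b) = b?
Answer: -11821973/13 ≈ -9.0938e+5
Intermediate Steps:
Q = 2722 (Q = -2 + 2724 = 2722)
O(W, q) = W (O(W, q) = 1*W = W)
R = -119 (R = -1616 + 1497 = -119)
(Q + 4765)*(O(32/(-13), -27) + R) = (2722 + 4765)*(32/(-13) - 119) = 7487*(32*(-1/13) - 119) = 7487*(-32/13 - 119) = 7487*(-1579/13) = -11821973/13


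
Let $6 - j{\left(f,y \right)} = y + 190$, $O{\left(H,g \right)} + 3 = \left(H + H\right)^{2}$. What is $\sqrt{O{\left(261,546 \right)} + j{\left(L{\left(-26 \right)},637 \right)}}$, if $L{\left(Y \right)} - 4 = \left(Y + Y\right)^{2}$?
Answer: $34 \sqrt{235} \approx 521.21$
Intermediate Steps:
$L{\left(Y \right)} = 4 + 4 Y^{2}$ ($L{\left(Y \right)} = 4 + \left(Y + Y\right)^{2} = 4 + \left(2 Y\right)^{2} = 4 + 4 Y^{2}$)
$O{\left(H,g \right)} = -3 + 4 H^{2}$ ($O{\left(H,g \right)} = -3 + \left(H + H\right)^{2} = -3 + \left(2 H\right)^{2} = -3 + 4 H^{2}$)
$j{\left(f,y \right)} = -184 - y$ ($j{\left(f,y \right)} = 6 - \left(y + 190\right) = 6 - \left(190 + y\right) = -184 - y$)
$\sqrt{O{\left(261,546 \right)} + j{\left(L{\left(-26 \right)},637 \right)}} = \sqrt{\left(-3 + 4 \cdot 261^{2}\right) - 821} = \sqrt{\left(-3 + 4 \cdot 68121\right) - 821} = \sqrt{\left(-3 + 272484\right) - 821} = \sqrt{272481 - 821} = \sqrt{271660} = 34 \sqrt{235}$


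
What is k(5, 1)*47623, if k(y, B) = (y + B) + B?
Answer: 333361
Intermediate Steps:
k(y, B) = y + 2*B (k(y, B) = (B + y) + B = y + 2*B)
k(5, 1)*47623 = (5 + 2*1)*47623 = (5 + 2)*47623 = 7*47623 = 333361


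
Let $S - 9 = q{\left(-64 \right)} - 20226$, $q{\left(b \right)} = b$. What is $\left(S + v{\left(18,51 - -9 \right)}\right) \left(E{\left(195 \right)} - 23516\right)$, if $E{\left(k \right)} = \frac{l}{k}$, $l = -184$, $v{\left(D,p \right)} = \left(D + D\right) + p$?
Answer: $\frac{18512890748}{39} \approx 4.7469 \cdot 10^{8}$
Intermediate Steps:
$v{\left(D,p \right)} = p + 2 D$ ($v{\left(D,p \right)} = 2 D + p = p + 2 D$)
$S = -20281$ ($S = 9 - 20290 = -20281$)
$E{\left(k \right)} = - \frac{184}{k}$
$\left(S + v{\left(18,51 - -9 \right)}\right) \left(E{\left(195 \right)} - 23516\right) = \left(-20281 + \left(\left(51 - -9\right) + 2 \cdot 18\right)\right) \left(- \frac{184}{195} - 23516\right) = \left(-20281 + \left(\left(51 + 9\right) + 36\right)\right) \left(\left(-184\right) \frac{1}{195} - 23516\right) = \left(-20281 + \left(60 + 36\right)\right) \left(- \frac{184}{195} - 23516\right) = \left(-20281 + 96\right) \left(- \frac{4585804}{195}\right) = \left(-20185\right) \left(- \frac{4585804}{195}\right) = \frac{18512890748}{39}$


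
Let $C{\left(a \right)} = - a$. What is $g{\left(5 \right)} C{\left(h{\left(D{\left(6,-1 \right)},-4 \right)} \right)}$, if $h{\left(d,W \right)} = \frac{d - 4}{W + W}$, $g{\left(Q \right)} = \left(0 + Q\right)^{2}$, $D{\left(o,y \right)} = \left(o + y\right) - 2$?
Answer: $- \frac{25}{8} \approx -3.125$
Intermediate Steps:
$D{\left(o,y \right)} = -2 + o + y$
$g{\left(Q \right)} = Q^{2}$
$h{\left(d,W \right)} = \frac{-4 + d}{2 W}$
$g{\left(5 \right)} C{\left(h{\left(D{\left(6,-1 \right)},-4 \right)} \right)} = 5^{2} \left(- \frac{-4 - -3}{2 \left(-4\right)}\right) = 25 \left(- \frac{\left(-1\right) \left(-4 + 3\right)}{2 \cdot 4}\right) = 25 \left(- \frac{\left(-1\right) \left(-1\right)}{2 \cdot 4}\right) = 25 \left(\left(-1\right) \frac{1}{8}\right) = 25 \left(- \frac{1}{8}\right) = - \frac{25}{8}$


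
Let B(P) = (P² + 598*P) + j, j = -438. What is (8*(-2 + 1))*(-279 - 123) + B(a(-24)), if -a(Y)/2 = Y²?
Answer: 640986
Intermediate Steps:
a(Y) = -2*Y²
B(P) = -438 + P² + 598*P (B(P) = (P² + 598*P) - 438 = -438 + P² + 598*P)
(8*(-2 + 1))*(-279 - 123) + B(a(-24)) = (8*(-2 + 1))*(-279 - 123) + (-438 + (-2*(-24)²)² + 598*(-2*(-24)²)) = (8*(-1))*(-402) + (-438 + (-2*576)² + 598*(-2*576)) = -8*(-402) + (-438 + (-1152)² + 598*(-1152)) = 3216 + (-438 + 1327104 - 688896) = 3216 + 637770 = 640986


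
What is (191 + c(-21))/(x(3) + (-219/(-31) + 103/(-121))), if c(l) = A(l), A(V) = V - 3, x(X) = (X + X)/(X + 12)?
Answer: 3132085/124032 ≈ 25.252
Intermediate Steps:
x(X) = 2*X/(12 + X) (x(X) = (2*X)/(12 + X) = 2*X/(12 + X))
A(V) = -3 + V
c(l) = -3 + l
(191 + c(-21))/(x(3) + (-219/(-31) + 103/(-121))) = (191 + (-3 - 21))/(2*3/(12 + 3) + (-219/(-31) + 103/(-121))) = (191 - 24)/(2*3/15 + (-219*(-1/31) + 103*(-1/121))) = 167/(2*3*(1/15) + (219/31 - 103/121)) = 167/(⅖ + 23306/3751) = 167/(124032/18755) = 167*(18755/124032) = 3132085/124032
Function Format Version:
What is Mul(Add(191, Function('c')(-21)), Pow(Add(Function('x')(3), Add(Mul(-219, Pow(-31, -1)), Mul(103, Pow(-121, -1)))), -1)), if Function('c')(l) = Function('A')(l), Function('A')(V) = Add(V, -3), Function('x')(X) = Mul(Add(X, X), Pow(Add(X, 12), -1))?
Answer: Rational(3132085, 124032) ≈ 25.252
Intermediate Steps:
Function('x')(X) = Mul(2, X, Pow(Add(12, X), -1)) (Function('x')(X) = Mul(Mul(2, X), Pow(Add(12, X), -1)) = Mul(2, X, Pow(Add(12, X), -1)))
Function('A')(V) = Add(-3, V)
Function('c')(l) = Add(-3, l)
Mul(Add(191, Function('c')(-21)), Pow(Add(Function('x')(3), Add(Mul(-219, Pow(-31, -1)), Mul(103, Pow(-121, -1)))), -1)) = Mul(Add(191, Add(-3, -21)), Pow(Add(Mul(2, 3, Pow(Add(12, 3), -1)), Add(Mul(-219, Pow(-31, -1)), Mul(103, Pow(-121, -1)))), -1)) = Mul(Add(191, -24), Pow(Add(Mul(2, 3, Pow(15, -1)), Add(Mul(-219, Rational(-1, 31)), Mul(103, Rational(-1, 121)))), -1)) = Mul(167, Pow(Add(Mul(2, 3, Rational(1, 15)), Add(Rational(219, 31), Rational(-103, 121))), -1)) = Mul(167, Pow(Add(Rational(2, 5), Rational(23306, 3751)), -1)) = Mul(167, Pow(Rational(124032, 18755), -1)) = Mul(167, Rational(18755, 124032)) = Rational(3132085, 124032)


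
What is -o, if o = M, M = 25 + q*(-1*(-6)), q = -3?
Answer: -7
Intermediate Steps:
M = 7 (M = 25 - (-3)*(-6) = 25 - 3*6 = 25 - 18 = 7)
o = 7
-o = -1*7 = -7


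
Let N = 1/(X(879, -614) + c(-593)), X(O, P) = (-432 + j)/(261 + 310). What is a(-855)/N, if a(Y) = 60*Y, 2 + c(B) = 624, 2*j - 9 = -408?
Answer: -18187414650/571 ≈ -3.1852e+7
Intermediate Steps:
j = -399/2 (j = 9/2 + (1/2)*(-408) = 9/2 - 204 = -399/2 ≈ -199.50)
X(O, P) = -1263/1142 (X(O, P) = (-432 - 399/2)/(261 + 310) = -1263/2/571 = -1263/2*1/571 = -1263/1142)
c(B) = 622 (c(B) = -2 + 624 = 622)
N = 1142/709061 (N = 1/(-1263/1142 + 622) = 1/(709061/1142) = 1142/709061 ≈ 0.0016106)
a(-855)/N = (60*(-855))/(1142/709061) = -51300*709061/1142 = -18187414650/571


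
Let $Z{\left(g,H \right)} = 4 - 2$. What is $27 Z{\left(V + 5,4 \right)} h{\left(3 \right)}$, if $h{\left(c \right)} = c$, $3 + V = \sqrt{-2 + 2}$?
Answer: $162$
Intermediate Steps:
$V = -3$ ($V = -3 + \sqrt{-2 + 2} = -3 + \sqrt{0} = -3 + 0 = -3$)
$Z{\left(g,H \right)} = 2$ ($Z{\left(g,H \right)} = 4 - 2 = 2$)
$27 Z{\left(V + 5,4 \right)} h{\left(3 \right)} = 27 \cdot 2 \cdot 3 = 54 \cdot 3 = 162$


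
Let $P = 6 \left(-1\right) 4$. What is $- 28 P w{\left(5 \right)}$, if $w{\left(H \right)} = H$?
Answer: $3360$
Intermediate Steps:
$P = -24$ ($P = \left(-6\right) 4 = -24$)
$- 28 P w{\left(5 \right)} = \left(-28\right) \left(-24\right) 5 = 672 \cdot 5 = 3360$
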